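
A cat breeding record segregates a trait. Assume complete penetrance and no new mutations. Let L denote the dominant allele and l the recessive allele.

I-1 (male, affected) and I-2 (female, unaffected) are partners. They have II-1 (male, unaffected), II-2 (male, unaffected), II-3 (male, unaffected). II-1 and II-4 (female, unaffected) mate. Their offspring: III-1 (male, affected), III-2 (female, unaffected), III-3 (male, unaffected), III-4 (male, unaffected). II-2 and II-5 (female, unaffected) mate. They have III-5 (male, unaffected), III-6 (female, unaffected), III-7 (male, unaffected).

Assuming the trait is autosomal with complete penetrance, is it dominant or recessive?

recessive

II-1 and II-4 are both unaffected yet have an affected child III-1. Under dominance, an affected child requires at least one affected parent, so the trait cannot be dominant.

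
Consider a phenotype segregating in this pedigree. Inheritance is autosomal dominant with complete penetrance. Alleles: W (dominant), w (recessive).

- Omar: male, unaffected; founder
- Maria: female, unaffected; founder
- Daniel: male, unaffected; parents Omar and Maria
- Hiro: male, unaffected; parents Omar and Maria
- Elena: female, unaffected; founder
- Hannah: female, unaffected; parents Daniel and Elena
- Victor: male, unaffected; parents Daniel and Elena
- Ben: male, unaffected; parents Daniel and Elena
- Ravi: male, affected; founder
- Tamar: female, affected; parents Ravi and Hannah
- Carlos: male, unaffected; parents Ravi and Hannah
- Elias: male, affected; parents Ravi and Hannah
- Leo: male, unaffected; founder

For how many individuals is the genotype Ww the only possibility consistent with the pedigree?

3

Obligate heterozygotes: Ravi is affected so carries W and passed w to Carlos (ww), so Ravi is Ww; Tamar is affected so carries W and received w from Hannah (ww), so Tamar is Ww; Elias is affected so carries W and received w from Hannah (ww), so Elias is Ww.
Every other individual is either homozygous by phenotype or has at least one consistent homozygous assignment, so the count is 3.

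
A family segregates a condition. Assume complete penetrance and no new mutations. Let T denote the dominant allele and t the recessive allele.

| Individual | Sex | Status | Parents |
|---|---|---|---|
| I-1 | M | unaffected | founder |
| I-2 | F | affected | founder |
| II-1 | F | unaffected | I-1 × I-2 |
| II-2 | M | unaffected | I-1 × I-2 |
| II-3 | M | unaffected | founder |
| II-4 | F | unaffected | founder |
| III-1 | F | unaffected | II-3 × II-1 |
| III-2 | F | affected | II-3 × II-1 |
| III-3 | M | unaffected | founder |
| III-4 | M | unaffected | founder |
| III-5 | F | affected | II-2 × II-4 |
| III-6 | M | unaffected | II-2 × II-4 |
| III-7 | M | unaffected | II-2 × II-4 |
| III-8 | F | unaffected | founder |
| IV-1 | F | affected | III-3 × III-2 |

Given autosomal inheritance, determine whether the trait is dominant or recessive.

II-3 and II-1 are both unaffected yet have an affected child III-2. Under dominance, an affected child requires at least one affected parent, so the trait cannot be dominant.

recessive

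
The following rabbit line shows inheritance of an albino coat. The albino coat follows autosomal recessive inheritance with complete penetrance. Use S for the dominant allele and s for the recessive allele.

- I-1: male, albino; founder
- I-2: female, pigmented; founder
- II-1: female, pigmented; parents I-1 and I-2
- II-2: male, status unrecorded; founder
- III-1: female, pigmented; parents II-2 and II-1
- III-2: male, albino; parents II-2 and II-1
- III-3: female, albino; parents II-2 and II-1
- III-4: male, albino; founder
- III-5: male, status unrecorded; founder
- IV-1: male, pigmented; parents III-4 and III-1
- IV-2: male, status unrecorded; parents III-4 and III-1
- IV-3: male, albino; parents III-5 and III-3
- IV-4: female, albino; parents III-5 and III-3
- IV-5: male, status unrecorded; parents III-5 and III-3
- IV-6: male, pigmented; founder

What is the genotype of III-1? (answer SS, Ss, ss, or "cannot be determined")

III-1's phenotype allows SS or Ss, and no parent or child forces a single allele at both positions; consistent genotype assignments exist with III-1 as SS or Ss.

cannot be determined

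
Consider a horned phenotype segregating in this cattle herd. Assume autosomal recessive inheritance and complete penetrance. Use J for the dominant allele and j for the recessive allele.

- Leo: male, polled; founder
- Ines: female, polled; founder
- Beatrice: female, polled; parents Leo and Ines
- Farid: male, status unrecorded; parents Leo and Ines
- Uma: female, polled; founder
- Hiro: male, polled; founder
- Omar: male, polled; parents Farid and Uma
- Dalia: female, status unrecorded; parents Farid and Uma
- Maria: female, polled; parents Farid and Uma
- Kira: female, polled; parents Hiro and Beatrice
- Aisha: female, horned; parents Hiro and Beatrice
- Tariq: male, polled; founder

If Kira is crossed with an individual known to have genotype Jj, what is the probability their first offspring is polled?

Hiro is polled so carries J and passed j to Aisha (jj), so Hiro is Jj.
Beatrice is polled so carries J and passed j to Aisha (jj), so Beatrice is Jj.
Kira is a polled offspring of Hiro (Jj) × Beatrice (Jj), whose cross gives 1/4 JJ : 1/2 Jj : 1/4 jj; conditioning on being polled, Kira is JJ with probability 1/3, Jj with probability 2/3.
Summing over parental genotype combinations, P(offspring is polled) = 1/3·1 + 2/3·3/4 = 5/6.

5/6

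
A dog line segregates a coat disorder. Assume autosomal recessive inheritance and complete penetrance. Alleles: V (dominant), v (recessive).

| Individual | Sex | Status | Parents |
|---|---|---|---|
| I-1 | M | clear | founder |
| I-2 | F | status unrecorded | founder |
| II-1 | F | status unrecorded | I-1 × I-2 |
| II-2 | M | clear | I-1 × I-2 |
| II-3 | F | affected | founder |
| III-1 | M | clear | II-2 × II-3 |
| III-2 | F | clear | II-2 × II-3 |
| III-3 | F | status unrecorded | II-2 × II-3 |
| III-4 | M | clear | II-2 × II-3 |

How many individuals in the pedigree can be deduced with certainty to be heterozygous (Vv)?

Obligate heterozygotes: III-1 is clear so carries V and received v from II-3 (vv), so III-1 is Vv; III-2 is clear so carries V and received v from II-3 (vv), so III-2 is Vv; III-4 is clear so carries V and received v from II-3 (vv), so III-4 is Vv.
Every other individual is either homozygous by phenotype or has at least one consistent homozygous assignment, so the count is 3.

3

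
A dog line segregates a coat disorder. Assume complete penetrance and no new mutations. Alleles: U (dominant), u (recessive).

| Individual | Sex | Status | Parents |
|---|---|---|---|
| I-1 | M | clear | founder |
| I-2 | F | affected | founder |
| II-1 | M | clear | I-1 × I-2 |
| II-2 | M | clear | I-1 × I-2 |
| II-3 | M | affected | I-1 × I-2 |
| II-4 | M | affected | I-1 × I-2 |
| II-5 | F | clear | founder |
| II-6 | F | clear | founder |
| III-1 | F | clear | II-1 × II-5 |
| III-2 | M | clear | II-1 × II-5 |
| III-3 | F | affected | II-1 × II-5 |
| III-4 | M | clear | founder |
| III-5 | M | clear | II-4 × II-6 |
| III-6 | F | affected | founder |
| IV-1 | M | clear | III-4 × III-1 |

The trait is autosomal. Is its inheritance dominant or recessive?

II-1 and II-5 are both clear yet have an affected child III-3. Under dominance, an affected child requires at least one affected parent, so the trait cannot be dominant.

recessive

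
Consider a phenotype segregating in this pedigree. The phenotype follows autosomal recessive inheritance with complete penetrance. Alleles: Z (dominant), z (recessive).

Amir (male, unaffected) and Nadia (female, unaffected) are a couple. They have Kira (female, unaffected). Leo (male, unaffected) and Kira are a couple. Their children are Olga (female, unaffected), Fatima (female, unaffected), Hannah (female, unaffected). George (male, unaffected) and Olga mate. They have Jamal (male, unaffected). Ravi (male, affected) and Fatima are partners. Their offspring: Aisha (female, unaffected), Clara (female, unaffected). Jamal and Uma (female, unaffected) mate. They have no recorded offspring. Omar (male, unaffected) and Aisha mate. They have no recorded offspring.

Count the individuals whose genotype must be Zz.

2

Obligate heterozygotes: Aisha is unaffected so carries Z and received z from Ravi (zz), so Aisha is Zz; Clara is unaffected so carries Z and received z from Ravi (zz), so Clara is Zz.
Every other individual is either homozygous by phenotype or has at least one consistent homozygous assignment, so the count is 2.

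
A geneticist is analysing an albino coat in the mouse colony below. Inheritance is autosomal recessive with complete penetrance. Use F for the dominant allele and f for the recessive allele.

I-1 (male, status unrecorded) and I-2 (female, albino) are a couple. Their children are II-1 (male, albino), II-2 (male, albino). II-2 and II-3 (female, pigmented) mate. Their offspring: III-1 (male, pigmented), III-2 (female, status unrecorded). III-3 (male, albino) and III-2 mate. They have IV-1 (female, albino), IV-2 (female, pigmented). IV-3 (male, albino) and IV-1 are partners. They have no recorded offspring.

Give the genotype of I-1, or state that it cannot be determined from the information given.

I-1's phenotype is unrecorded, and no parent or child forces a single allele at both positions; consistent genotype assignments exist with I-1 as Ff or ff.

cannot be determined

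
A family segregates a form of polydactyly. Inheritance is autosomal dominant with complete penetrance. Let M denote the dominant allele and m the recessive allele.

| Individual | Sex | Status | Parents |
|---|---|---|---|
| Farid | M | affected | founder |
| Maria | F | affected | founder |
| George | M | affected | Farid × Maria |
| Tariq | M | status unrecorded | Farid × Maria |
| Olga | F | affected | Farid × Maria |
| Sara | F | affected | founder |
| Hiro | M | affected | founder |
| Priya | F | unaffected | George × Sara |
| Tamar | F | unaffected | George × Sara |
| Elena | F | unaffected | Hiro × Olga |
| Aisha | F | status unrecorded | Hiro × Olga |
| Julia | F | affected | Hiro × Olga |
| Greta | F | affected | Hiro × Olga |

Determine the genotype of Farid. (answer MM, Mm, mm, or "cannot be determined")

cannot be determined

Farid's phenotype allows MM or Mm, and no parent or child forces a single allele at both positions; consistent genotype assignments exist with Farid as MM or Mm.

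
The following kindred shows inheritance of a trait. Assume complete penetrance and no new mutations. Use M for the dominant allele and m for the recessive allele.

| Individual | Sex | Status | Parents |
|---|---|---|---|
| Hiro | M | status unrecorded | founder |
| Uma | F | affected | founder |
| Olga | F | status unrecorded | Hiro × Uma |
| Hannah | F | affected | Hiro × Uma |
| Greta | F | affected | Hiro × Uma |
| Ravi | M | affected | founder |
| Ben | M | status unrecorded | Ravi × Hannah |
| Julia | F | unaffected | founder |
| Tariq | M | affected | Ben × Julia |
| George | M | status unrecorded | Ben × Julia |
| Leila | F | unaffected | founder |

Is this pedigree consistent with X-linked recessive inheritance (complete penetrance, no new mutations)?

A consistent assignment under X-linked recessive exists: Hiro X^m Y, Uma X^m X^m, Olga X^m X^m, Hannah X^m X^m, Greta X^m X^m, Ravi X^m Y, Ben X^m Y, Julia X^M X^m, Tariq X^m Y, George X^M Y, Leila X^M X^M.
In this assignment every recorded phenotype matches its genotype and every non-founder's genotype is obtainable from its parents' genotypes, so the pedigree is consistent.

Yes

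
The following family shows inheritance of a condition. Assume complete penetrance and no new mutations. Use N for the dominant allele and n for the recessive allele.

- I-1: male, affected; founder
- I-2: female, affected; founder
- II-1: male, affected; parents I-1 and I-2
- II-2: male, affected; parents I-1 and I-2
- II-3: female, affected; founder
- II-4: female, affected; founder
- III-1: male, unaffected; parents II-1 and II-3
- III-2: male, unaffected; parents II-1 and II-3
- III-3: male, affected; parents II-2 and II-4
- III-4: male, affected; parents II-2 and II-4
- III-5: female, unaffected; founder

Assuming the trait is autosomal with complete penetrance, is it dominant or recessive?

II-1 and II-3 are both affected yet have an unaffected child III-1. Under a recessive model two affected parents are homozygous and every child would be affected, so the trait cannot be recessive.

dominant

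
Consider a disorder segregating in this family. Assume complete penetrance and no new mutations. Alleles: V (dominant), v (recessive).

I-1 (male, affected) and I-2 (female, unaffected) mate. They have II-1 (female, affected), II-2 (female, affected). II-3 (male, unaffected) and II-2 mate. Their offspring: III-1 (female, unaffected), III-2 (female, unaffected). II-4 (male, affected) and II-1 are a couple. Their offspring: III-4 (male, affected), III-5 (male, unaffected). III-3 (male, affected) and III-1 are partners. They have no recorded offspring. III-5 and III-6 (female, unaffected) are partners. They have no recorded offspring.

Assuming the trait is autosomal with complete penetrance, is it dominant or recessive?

II-4 and II-1 are both affected yet have an unaffected child III-5. Under a recessive model two affected parents are homozygous and every child would be affected, so the trait cannot be recessive.

dominant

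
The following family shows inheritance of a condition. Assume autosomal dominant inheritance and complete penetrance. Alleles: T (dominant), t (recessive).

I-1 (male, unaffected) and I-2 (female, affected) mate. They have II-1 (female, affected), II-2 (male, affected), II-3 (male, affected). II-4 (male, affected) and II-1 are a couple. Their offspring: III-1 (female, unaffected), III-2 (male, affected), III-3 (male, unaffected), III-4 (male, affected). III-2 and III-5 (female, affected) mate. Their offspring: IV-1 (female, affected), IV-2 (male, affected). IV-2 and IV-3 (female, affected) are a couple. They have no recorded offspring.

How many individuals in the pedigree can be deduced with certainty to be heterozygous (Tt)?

Obligate heterozygotes: II-1 is affected so carries T and received t from I-1 (tt), so II-1 is Tt; II-2 is affected so carries T and received t from I-1 (tt), so II-2 is Tt; II-3 is affected so carries T and received t from I-1 (tt), so II-3 is Tt; II-4 is affected so carries T and passed t to III-1 (tt), so II-4 is Tt.
Every other individual is either homozygous by phenotype or has at least one consistent homozygous assignment, so the count is 4.

4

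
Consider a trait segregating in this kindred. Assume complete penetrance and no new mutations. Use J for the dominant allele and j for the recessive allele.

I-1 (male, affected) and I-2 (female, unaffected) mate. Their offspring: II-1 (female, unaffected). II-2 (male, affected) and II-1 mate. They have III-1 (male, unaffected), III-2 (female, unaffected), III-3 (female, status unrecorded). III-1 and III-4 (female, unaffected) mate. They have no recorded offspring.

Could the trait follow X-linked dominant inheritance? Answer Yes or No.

No

Under X-linked dominant, II-1 (unaffected, female) cannot arise from I-1 (affected) × I-2 (unaffected).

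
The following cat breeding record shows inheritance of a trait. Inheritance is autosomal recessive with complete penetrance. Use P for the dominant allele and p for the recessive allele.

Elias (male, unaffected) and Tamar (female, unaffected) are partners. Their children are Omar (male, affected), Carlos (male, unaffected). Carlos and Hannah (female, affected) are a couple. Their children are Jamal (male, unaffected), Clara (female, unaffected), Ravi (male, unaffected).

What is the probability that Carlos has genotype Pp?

1/5

Elias is unaffected so carries P and passed p to Omar (pp), so Elias is Pp.
Tamar is unaffected so carries P and passed p to Omar (pp), so Tamar is Pp.
Their cross gives offspring ratios 1/4 PP : 1/2 Pp : 1/4 pp. Conditioning on Carlos being unaffected, P(Pp) = 1/2 / 3/4 = 2/3 before taking Carlos's own offspring into account.
Hannah is affected, so Hannah is pp.
Now use Carlos's offspring. Probability of each recorded status — unaffected son Jamal: 1/2 if Carlos is Pp, 1 if PP; unaffected daughter Clara: 1/2 if Carlos is Pp, 1 if PP; unaffected son Ravi: 1/2 if Carlos is Pp, 1 if PP.
Bayes: P(Pp) = 2/3·1/8 / (2/3·1/8 + 1/3·1) = 1/5.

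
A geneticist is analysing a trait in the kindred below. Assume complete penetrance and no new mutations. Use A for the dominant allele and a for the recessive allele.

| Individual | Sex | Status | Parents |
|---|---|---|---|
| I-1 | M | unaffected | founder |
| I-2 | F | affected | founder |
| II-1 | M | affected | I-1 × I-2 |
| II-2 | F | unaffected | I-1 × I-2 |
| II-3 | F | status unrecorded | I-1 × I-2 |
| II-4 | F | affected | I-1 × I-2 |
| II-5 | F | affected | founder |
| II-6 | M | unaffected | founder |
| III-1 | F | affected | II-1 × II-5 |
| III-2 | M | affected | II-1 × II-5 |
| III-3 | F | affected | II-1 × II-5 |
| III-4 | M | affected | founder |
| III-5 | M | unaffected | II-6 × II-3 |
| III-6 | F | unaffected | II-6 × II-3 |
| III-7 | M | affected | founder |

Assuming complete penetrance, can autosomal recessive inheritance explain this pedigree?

A consistent assignment under autosomal recessive exists: I-1 Aa, I-2 aa, II-1 aa, II-2 Aa, II-3 Aa, II-4 aa, II-5 aa, II-6 AA, III-1 aa, III-2 aa, III-3 aa, III-4 aa, III-5 AA, III-6 AA, III-7 aa.
In this assignment every recorded phenotype matches its genotype and every non-founder's genotype is obtainable from its parents' genotypes, so the pedigree is consistent.

Yes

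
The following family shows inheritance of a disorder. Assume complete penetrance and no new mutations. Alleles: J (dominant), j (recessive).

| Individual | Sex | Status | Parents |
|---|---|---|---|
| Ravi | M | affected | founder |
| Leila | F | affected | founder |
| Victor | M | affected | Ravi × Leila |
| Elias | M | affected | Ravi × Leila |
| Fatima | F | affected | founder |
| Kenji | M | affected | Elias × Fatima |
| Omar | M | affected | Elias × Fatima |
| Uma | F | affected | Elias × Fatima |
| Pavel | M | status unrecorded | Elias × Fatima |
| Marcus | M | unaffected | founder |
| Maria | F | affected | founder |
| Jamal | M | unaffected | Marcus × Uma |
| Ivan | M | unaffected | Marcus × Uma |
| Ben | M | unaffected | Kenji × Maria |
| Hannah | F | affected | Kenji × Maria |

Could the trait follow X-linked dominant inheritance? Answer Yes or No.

Yes

A consistent assignment under X-linked dominant exists: Ravi X^J Y, Leila X^J X^J, Victor X^J Y, Elias X^J Y, Fatima X^J X^j, Kenji X^J Y, Omar X^J Y, Uma X^J X^j, Pavel X^J Y, Marcus X^j Y, Maria X^J X^j, Jamal X^j Y, Ivan X^j Y, Ben X^j Y, Hannah X^J X^J.
In this assignment every recorded phenotype matches its genotype and every non-founder's genotype is obtainable from its parents' genotypes, so the pedigree is consistent.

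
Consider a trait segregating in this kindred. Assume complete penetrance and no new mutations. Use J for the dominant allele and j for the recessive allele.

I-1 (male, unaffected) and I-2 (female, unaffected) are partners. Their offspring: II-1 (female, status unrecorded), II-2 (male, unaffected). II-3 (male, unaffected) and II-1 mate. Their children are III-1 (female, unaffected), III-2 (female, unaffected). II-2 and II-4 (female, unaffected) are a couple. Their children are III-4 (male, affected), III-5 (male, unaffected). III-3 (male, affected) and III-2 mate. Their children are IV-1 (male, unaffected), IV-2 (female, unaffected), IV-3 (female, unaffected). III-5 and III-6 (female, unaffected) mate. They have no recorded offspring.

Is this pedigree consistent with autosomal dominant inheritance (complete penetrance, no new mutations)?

No

Under autosomal dominant, III-4 (affected, male) cannot arise from II-2 (unaffected) × II-4 (unaffected).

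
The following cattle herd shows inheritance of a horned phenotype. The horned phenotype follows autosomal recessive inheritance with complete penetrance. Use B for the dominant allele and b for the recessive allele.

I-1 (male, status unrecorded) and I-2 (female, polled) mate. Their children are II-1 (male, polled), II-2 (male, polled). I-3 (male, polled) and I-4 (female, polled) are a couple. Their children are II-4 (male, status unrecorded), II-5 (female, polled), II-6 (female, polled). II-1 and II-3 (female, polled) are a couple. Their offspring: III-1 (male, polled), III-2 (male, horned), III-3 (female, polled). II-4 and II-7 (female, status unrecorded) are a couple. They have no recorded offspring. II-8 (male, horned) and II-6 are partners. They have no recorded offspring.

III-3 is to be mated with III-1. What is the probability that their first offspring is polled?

II-1 is polled so carries B and passed b to III-2 (bb), so II-1 is Bb.
II-3 is polled so carries B and passed b to III-2 (bb), so II-3 is Bb.
III-3 is a polled offspring of II-1 (Bb) × II-3 (Bb), whose cross gives 1/4 BB : 1/2 Bb : 1/4 bb; conditioning on being polled, III-3 is BB with probability 1/3, Bb with probability 2/3.
III-1 is a polled offspring of II-1 (Bb) × II-3 (Bb), whose cross gives 1/4 BB : 1/2 Bb : 1/4 bb; conditioning on being polled, III-1 is BB with probability 1/3, Bb with probability 2/3.
Summing over parental genotype combinations, P(offspring is polled) = 1/9·1 + 2/9·1 + 2/9·1 + 4/9·3/4 = 8/9.

8/9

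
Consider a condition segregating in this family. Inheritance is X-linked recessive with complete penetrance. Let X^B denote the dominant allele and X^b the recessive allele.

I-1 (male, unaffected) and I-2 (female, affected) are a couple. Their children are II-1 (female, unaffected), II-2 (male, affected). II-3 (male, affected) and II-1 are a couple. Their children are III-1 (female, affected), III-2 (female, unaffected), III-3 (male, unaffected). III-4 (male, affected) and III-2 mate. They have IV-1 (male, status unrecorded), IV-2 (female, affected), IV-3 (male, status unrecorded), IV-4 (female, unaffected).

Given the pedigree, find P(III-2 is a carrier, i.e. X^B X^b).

1

III-2 is unaffected so carries B and received b from II-3 (X^b Y), so III-2 is X^B X^b, giving P(X^B X^b) = 1.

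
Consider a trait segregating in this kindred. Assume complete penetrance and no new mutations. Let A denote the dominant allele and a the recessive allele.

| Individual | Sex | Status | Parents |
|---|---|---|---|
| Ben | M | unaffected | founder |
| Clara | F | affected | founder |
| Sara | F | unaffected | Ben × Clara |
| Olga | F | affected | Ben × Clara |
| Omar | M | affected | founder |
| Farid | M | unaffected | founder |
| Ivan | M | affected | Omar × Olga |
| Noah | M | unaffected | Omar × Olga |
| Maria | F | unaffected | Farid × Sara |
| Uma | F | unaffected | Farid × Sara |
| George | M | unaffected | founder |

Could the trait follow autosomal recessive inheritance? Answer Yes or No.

No

Under autosomal recessive, Noah (unaffected, male) cannot arise from Omar (affected) × Olga (affected).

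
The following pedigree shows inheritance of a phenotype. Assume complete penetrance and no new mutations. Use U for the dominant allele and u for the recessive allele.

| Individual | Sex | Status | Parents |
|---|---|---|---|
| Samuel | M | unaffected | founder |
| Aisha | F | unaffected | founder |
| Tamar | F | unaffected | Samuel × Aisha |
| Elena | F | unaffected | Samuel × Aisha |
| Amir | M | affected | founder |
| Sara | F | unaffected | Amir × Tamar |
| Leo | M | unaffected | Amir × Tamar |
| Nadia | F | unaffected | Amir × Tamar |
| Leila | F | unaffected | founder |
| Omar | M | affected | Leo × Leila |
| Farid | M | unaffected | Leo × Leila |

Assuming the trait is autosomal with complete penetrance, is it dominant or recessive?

Leo and Leila are both unaffected yet have an affected child Omar. Under dominance, an affected child requires at least one affected parent, so the trait cannot be dominant.

recessive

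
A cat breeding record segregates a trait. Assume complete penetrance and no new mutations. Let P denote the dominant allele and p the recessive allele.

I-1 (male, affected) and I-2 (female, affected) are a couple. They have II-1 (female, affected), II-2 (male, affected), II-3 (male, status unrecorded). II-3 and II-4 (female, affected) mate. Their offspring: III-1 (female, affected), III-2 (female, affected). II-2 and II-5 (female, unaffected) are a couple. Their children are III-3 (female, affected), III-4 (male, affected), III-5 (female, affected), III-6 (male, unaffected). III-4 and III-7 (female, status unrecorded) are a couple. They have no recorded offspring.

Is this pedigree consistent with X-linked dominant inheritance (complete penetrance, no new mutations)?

Under X-linked dominant, III-4 (affected, male) cannot arise from II-2 (affected) × II-5 (unaffected).

No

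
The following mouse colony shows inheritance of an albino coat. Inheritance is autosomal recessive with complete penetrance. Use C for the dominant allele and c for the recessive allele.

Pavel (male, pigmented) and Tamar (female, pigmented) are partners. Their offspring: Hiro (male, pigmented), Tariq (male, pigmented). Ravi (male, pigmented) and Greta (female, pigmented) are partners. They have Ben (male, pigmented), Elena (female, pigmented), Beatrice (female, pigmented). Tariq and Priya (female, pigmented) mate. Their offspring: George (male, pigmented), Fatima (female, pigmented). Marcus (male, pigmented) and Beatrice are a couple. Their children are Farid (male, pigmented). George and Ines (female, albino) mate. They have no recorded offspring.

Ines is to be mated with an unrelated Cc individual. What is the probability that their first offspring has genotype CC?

Ines is albino, so Ines is cc.
The cross gives 1/2 Cc : 1/2 cc, so P(offspring has genotype CC) = 0.

0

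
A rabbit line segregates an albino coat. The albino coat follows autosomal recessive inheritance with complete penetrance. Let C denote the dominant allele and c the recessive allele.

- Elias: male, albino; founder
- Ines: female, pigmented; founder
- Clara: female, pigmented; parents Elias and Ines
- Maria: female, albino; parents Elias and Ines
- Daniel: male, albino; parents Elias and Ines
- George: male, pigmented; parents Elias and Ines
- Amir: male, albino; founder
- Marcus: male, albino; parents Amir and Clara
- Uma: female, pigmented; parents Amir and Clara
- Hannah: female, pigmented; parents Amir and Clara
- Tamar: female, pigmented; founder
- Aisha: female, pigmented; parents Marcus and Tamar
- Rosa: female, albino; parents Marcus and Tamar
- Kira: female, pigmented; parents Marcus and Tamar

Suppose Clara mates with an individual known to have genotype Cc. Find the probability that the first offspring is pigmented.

3/4

Clara is pigmented so carries C and received c from Elias (cc), so Clara is Cc.
The cross gives 1/4 CC : 1/2 Cc : 1/4 cc, so P(offspring is pigmented) = 3/4.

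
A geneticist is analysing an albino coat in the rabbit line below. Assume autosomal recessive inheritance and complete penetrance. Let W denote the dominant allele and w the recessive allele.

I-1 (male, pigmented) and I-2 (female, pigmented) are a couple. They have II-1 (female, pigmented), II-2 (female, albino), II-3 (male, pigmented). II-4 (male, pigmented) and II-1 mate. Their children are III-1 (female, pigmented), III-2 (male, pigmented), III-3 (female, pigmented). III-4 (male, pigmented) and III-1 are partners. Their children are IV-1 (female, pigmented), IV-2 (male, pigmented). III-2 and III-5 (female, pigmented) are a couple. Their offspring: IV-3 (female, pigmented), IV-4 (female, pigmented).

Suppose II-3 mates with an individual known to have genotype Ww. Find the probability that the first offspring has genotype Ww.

1/2

I-1 is pigmented so carries W and passed w to II-2 (ww), so I-1 is Ww.
I-2 is pigmented so carries W and passed w to II-2 (ww), so I-2 is Ww.
II-3 is a pigmented offspring of I-1 (Ww) × I-2 (Ww), whose cross gives 1/4 WW : 1/2 Ww : 1/4 ww; conditioning on being pigmented, II-3 is WW with probability 1/3, Ww with probability 2/3.
Summing over parental genotype combinations, P(offspring has genotype Ww) = 1/3·1/2 + 2/3·1/2 = 1/2.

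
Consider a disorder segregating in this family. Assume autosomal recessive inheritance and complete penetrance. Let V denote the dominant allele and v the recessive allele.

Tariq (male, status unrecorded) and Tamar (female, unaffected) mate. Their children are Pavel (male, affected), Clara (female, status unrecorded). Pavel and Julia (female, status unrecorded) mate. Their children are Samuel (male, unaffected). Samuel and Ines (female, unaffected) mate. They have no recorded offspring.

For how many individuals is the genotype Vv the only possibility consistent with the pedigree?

2

Obligate heterozygotes: Tamar is unaffected so carries V and passed v to Pavel (vv), so Tamar is Vv; Samuel is unaffected so carries V and received v from Pavel (vv), so Samuel is Vv.
Every other individual is either homozygous by phenotype or has at least one consistent homozygous assignment, so the count is 2.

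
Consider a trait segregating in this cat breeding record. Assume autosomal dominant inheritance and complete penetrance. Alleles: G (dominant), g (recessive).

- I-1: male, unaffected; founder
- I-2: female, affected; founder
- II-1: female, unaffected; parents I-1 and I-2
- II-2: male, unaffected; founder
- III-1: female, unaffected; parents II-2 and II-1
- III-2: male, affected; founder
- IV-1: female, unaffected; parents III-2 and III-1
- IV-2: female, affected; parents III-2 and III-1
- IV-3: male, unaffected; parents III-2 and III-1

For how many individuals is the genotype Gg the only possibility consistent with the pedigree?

Obligate heterozygotes: I-2 is affected so carries G and passed g to II-1 (gg), so I-2 is Gg; III-2 is affected so carries G and passed g to IV-1 (gg), so III-2 is Gg; IV-2 is affected so carries G and received g from III-1 (gg), so IV-2 is Gg.
Every other individual is either homozygous by phenotype or has at least one consistent homozygous assignment, so the count is 3.

3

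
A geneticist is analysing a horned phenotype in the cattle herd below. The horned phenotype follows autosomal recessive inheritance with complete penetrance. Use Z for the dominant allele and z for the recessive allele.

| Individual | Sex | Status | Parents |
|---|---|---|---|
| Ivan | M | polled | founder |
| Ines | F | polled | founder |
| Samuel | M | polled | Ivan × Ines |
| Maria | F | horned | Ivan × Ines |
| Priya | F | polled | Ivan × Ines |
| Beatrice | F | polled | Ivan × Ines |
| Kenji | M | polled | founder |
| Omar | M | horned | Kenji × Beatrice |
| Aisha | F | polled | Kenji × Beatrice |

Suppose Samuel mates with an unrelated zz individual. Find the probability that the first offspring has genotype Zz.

Ivan is polled so carries Z and passed z to Maria (zz), so Ivan is Zz.
Ines is polled so carries Z and passed z to Maria (zz), so Ines is Zz.
Samuel is a polled offspring of Ivan (Zz) × Ines (Zz), whose cross gives 1/4 ZZ : 1/2 Zz : 1/4 zz; conditioning on being polled, Samuel is ZZ with probability 1/3, Zz with probability 2/3.
Summing over parental genotype combinations, P(offspring has genotype Zz) = 1/3·1 + 2/3·1/2 = 2/3.

2/3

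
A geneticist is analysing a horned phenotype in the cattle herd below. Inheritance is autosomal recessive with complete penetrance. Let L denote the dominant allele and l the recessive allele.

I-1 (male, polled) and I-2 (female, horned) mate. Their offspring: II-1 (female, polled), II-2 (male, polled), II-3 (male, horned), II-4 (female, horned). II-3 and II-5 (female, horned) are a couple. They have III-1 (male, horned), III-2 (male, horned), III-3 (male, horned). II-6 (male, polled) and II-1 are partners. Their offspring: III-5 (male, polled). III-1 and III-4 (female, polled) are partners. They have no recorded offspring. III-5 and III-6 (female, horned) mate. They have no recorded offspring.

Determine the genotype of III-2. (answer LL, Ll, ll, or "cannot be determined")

III-2 is horned, so III-2 is ll.

ll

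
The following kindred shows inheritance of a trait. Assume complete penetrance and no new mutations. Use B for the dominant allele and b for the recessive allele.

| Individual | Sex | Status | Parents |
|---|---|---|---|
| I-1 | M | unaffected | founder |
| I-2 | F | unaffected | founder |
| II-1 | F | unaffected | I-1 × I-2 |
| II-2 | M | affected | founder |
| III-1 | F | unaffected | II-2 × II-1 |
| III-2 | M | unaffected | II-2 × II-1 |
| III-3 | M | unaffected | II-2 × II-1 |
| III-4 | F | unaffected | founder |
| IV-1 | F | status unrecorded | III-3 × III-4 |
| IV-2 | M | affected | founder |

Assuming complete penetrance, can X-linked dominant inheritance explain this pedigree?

Under X-linked dominant, III-1 (unaffected, female) cannot arise from II-2 (affected) × II-1 (unaffected).

No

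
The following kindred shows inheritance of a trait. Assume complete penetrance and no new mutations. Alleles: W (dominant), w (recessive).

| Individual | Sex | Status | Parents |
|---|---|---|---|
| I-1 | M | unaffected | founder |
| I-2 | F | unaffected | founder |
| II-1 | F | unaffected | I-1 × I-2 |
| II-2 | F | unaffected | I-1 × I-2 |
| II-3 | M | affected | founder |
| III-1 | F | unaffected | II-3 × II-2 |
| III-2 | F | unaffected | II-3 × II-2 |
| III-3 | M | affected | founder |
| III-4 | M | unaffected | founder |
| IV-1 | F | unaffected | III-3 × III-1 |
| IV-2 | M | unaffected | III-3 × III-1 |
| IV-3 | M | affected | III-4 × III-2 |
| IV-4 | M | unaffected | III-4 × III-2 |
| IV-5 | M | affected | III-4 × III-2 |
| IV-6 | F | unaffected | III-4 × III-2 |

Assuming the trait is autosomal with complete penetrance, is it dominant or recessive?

III-4 and III-2 are both unaffected yet have an affected child IV-3. Under dominance, an affected child requires at least one affected parent, so the trait cannot be dominant.

recessive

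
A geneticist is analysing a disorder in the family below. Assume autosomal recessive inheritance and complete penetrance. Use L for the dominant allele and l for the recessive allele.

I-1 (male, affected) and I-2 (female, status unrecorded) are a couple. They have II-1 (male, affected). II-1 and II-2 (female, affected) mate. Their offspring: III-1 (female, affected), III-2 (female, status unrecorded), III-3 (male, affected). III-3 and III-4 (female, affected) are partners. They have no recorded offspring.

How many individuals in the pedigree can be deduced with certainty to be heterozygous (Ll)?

No individual's genotype is forced to Ll by the pedigree, so the count is 0.

0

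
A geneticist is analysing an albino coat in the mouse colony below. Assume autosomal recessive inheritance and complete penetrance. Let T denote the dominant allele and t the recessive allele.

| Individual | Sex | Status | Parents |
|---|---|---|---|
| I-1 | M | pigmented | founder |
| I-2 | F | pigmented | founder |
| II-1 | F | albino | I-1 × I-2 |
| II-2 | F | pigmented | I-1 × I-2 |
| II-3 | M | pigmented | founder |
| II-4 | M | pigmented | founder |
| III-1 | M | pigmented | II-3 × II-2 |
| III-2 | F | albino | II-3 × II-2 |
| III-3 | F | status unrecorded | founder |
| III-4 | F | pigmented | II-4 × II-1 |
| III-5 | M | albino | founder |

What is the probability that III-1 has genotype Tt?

2/3

II-3 is pigmented so carries T and passed t to III-2 (tt), so II-3 is Tt.
II-2 is pigmented so carries T and passed t to III-2 (tt), so II-2 is Tt.
Their cross gives offspring ratios 1/4 TT : 1/2 Tt : 1/4 tt. Conditioning on III-1 being pigmented, P(Tt) = 1/2 / 3/4 = 2/3.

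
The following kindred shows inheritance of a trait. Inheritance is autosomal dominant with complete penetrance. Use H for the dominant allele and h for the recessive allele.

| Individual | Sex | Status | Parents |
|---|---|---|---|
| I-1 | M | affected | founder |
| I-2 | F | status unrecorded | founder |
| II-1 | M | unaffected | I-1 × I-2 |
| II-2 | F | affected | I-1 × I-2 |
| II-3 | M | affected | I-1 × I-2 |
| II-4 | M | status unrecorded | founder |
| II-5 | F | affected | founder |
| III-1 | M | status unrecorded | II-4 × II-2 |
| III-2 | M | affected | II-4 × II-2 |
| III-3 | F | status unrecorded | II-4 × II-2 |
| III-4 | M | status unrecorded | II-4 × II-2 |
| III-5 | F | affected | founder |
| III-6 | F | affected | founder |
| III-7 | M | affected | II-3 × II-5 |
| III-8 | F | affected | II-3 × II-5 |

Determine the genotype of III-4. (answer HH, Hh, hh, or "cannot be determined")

III-4's phenotype is unrecorded, and no parent or child forces a single allele at both positions; consistent genotype assignments exist with III-4 as HH or Hh or hh.

cannot be determined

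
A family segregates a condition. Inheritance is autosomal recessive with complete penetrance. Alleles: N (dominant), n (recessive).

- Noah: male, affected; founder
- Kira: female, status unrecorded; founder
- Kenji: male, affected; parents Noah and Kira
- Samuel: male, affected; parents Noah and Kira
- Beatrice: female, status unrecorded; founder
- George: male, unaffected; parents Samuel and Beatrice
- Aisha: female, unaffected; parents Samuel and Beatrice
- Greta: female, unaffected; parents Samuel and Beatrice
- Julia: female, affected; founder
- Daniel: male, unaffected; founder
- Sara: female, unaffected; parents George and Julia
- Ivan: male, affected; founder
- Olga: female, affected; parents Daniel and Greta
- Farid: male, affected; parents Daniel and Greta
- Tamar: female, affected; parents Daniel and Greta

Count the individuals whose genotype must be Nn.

Obligate heterozygotes: George is unaffected so carries N and received n from Samuel (nn), so George is Nn; Aisha is unaffected so carries N and received n from Samuel (nn), so Aisha is Nn; Greta is unaffected so carries N and received n from Samuel (nn), so Greta is Nn; Daniel is unaffected so carries N and passed n to Olga (nn), so Daniel is Nn; Sara is unaffected so carries N and received n from Julia (nn), so Sara is Nn.
Every other individual is either homozygous by phenotype or has at least one consistent homozygous assignment, so the count is 5.

5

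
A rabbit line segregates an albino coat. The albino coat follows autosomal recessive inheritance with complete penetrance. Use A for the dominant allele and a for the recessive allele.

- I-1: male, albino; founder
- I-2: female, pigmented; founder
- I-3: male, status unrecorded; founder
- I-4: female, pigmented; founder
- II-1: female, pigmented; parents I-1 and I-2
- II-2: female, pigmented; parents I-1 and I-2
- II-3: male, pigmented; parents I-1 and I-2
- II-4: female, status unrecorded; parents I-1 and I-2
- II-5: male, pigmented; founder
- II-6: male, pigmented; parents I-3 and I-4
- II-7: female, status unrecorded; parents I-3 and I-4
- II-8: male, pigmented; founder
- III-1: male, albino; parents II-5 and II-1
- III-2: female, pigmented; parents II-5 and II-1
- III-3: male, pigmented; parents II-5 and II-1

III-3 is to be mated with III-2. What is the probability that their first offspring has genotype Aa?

II-5 is pigmented so carries A and passed a to III-1 (aa), so II-5 is Aa.
II-1 is pigmented so carries A and received a from I-1 (aa), so II-1 is Aa.
III-3 is a pigmented offspring of II-5 (Aa) × II-1 (Aa), whose cross gives 1/4 AA : 1/2 Aa : 1/4 aa; conditioning on being pigmented, III-3 is AA with probability 1/3, Aa with probability 2/3.
III-2 is a pigmented offspring of II-5 (Aa) × II-1 (Aa), whose cross gives 1/4 AA : 1/2 Aa : 1/4 aa; conditioning on being pigmented, III-2 is AA with probability 1/3, Aa with probability 2/3.
Summing over parental genotype combinations, P(offspring has genotype Aa) = 2/9·1/2 + 2/9·1/2 + 4/9·1/2 = 4/9.

4/9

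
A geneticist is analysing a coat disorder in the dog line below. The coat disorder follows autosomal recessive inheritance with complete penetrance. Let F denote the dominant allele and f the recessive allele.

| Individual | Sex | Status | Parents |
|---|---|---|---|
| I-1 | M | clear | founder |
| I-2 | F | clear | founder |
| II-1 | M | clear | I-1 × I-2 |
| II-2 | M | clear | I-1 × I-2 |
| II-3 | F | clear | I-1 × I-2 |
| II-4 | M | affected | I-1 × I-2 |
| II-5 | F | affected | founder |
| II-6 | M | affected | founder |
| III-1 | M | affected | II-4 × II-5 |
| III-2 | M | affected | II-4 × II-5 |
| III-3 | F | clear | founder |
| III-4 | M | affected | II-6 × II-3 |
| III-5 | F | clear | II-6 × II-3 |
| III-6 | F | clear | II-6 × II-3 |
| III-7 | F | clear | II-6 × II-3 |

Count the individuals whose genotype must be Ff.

6

Obligate heterozygotes: I-1 is clear so carries F and passed f to II-4 (ff), so I-1 is Ff; I-2 is clear so carries F and passed f to II-4 (ff), so I-2 is Ff; II-3 is clear so carries F and passed f to III-4 (ff), so II-3 is Ff; III-5 is clear so carries F and received f from II-6 (ff), so III-5 is Ff; III-6 is clear so carries F and received f from II-6 (ff), so III-6 is Ff; III-7 is clear so carries F and received f from II-6 (ff), so III-7 is Ff.
Every other individual is either homozygous by phenotype or has at least one consistent homozygous assignment, so the count is 6.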